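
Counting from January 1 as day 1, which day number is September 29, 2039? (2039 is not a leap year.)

272

Days in months before September: 31 + 28 + 31 + 30 + 31 + 30 + 31 + 31 = 243.
Plus 29 days into September → day 272.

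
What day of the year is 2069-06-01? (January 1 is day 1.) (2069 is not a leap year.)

Days in months before June: 31 + 28 + 31 + 30 + 31 = 151.
Plus 1 day into June → day 152.

152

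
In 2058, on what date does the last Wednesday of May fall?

May 2058 begins on a Wednesday, so the first Wednesday is May 1.
May 2058 has 31 days. Adding weeks: 1, 8, 15, 22, 29 — the last one ≤ 31 is the 29th.

May 29, 2058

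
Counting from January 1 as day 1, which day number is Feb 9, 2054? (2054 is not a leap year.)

40

Days in months before Feb: 31 = 31.
Plus 9 days into Feb → day 40.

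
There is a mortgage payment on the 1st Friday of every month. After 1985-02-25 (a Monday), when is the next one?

1985-03-01

February 1985 starts on a Friday, so its 1st Friday is 1985-02-01.
That is not after 1985-02-25, so look at March 1985.
March 1985 starts on a Friday, so its 1st Friday is 1985-03-01.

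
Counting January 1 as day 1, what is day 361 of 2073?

Dec 27, 2073

Jan has 31 days (361 − 31 = 330 remain).
Feb has 28 days (330 − 28 = 302 remain).
Mar has 31 days (302 − 31 = 271 remain).
Apr has 30 days (271 − 30 = 241 remain).
May has 31 days (241 − 31 = 210 remain).
Jun has 30 days (210 − 30 = 180 remain).
Jul has 31 days (180 − 31 = 149 remain).
Aug has 31 days (149 − 31 = 118 remain).
Sep has 30 days (118 − 30 = 88 remain).
Oct has 31 days (88 − 31 = 57 remain).
Nov has 30 days (57 − 30 = 27 remain).
27 into Dec → Dec 27.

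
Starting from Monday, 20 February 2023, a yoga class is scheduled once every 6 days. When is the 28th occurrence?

1 August 2023

The 28th occurrence is 27 intervals after the first: 27 × 6 = 162 days after 20 February 2023.
February has 28 days — 8 days to the end of February leaves 154.
March has 31 days (123 left).
April has 30 days (93 left).
May has 31 days (62 left).
June has 30 days (32 left).
July has 31 days (1 left).
1 day into August → 1 August 2023.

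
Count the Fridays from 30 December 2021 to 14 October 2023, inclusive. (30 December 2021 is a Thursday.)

30 December 2021 is a Thursday; the first Friday on or after it is 31 December 2021 (1 day later).
From 31 December 2021 to 14 October 2023: 0 + 365 + 287 = 652 days (rest of 2021, 2022, to 14 October 2023 in 2023).
652 ÷ 7 = 93 full weeks with remainder 1, so 93 more Fridays after the first → 94.

94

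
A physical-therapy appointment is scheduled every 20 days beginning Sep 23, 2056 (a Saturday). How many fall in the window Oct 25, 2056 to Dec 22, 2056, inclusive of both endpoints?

Occurrences land 20·i days after Sep 23, 2056 for i = 0, 1, 2, …
Oct 25, 2056 is 32 days after the start; 32 ÷ 20 = 1 remainder 12; since the remainder is 12, round up to i = 2. First occurrence in the window: #3 on Nov 2, 2056 (2×20 = 40 days in).
Dec 22, 2056 is 90 days after the start; 90 ÷ 20 = 4 remainder 10. Last occurrence in the window: #5 on Dec 12, 2056.
Occurrences #3 through #5: 3 in total.

3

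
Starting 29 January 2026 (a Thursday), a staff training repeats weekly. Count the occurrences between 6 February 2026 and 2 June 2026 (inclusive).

16

Occurrences land 7·i days after 29 January 2026 for i = 0, 1, 2, …
6 February 2026 is 8 days after the start; 8 ÷ 7 = 1 remainder 1; since the remainder is 1, round up to i = 2. First occurrence in the window: #3 on 12 February 2026 (2×7 = 14 days in).
2 June 2026 is 124 days after the start; 124 ÷ 7 = 17 remainder 5. Last occurrence in the window: #18 on 28 May 2026.
Occurrences #3 through #18: 16 in total.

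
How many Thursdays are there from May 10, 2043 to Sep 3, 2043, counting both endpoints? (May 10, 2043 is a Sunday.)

May 10, 2043 is a Sunday; the first Thursday on or after it is May 14, 2043 (4 days later).
From May 14, 2043 to Sep 3, 2043: 17 + 30 + 31 + 31 + 3 = 112 days (rest of May, Jun, Jul, Aug, Sep).
112 ÷ 7 = 16 full weeks with remainder 0, so 16 more Thursdays after the first → 17.

17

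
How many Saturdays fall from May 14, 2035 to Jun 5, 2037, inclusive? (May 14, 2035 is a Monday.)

107

May 14, 2035 is a Monday; the first Saturday on or after it is May 19, 2035 (5 days later).
From May 19, 2035 to Jun 5, 2037: 226 + 366 + 156 = 748 days (rest of 2035, 2036, to Jun 5, 2037 in 2037).
748 ÷ 7 = 106 full weeks with remainder 6, so 106 more Saturdays after the first → 107.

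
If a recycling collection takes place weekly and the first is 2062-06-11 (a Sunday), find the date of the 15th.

2062-09-17

The 15th occurrence is 14 intervals after the first: 14 × 7 = 98 days after 2062-06-11.
June has 30 days — 19 days to the end of June leaves 79.
July has 31 days (48 left).
August has 31 days (17 left).
17 days into September → 2062-09-17.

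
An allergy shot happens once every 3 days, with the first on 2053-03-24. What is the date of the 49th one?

The 49th occurrence is 48 intervals after the first: 48 × 3 = 144 days after 2053-03-24.
March has 31 days — 7 days to the end of March leaves 137.
April has 30 days (107 left).
May has 31 days (76 left).
June has 30 days (46 left).
July has 31 days (15 left).
15 days into August → 2053-08-15.

2053-08-15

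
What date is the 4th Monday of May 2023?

May 2023 begins on a Monday, so the first Monday is May 1.
The 4th Monday is 3 weeks later: 1 + 21 = 22.

May 22, 2023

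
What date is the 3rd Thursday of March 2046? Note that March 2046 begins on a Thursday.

March 2046 begins on a Thursday, so the first Thursday is March 1.
The 3rd Thursday is 2 weeks later: 1 + 14 = 15.

15 March 2046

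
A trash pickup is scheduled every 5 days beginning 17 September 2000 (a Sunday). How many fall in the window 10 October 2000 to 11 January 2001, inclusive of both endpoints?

19

Occurrences land 5·i days after 17 September 2000 for i = 0, 1, 2, …
10 October 2000 is 23 days after the start; 23 ÷ 5 = 4 remainder 3; since the remainder is 3, round up to i = 5. First occurrence in the window: #6 on 12 October 2000 (5×5 = 25 days in).
11 January 2001 is 116 days after the start; 116 ÷ 5 = 23 remainder 1. Last occurrence in the window: #24 on 10 January 2001.
Occurrences #6 through #24: 19 in total.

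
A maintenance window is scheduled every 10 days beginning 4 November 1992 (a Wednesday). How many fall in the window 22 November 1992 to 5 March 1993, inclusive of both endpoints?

11

Occurrences land 10·i days after 4 November 1992 for i = 0, 1, 2, …
22 November 1992 is 18 days after the start; 18 ÷ 10 = 1 remainder 8; since the remainder is 8, round up to i = 2. First occurrence in the window: #3 on 24 November 1992 (2×10 = 20 days in).
5 March 1993 is 121 days after the start; 121 ÷ 10 = 12 remainder 1. Last occurrence in the window: #13 on 4 March 1993.
Occurrences #3 through #13: 11 in total.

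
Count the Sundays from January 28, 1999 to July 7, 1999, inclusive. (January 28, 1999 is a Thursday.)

January 28, 1999 is a Thursday; the first Sunday on or after it is January 31, 1999 (3 days later).
From January 31, 1999 to July 7, 1999: 0 + 28 + 31 + 30 + 31 + 30 + 7 = 157 days (rest of January, February, March, April, May, June, July).
157 ÷ 7 = 22 full weeks with remainder 3, so 22 more Sundays after the first → 23.

23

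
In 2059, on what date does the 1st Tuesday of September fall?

The first Tuesday of September 2059 is September 2.

2 September 2059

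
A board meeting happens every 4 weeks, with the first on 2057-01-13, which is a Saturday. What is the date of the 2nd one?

2057-02-10

The 2nd occurrence is 1 interval after the first: 1 × 28 = 28 days after 2057-01-13.
January has 31 days — 18 days to the end of January leaves 10.
10 days into February → 2057-02-10.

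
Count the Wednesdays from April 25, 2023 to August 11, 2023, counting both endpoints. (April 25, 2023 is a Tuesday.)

16

April 25, 2023 is a Tuesday; the first Wednesday on or after it is April 26, 2023 (1 day later).
From April 26, 2023 to August 11, 2023: 4 + 31 + 30 + 31 + 11 = 107 days (rest of April, May, June, July, August).
107 ÷ 7 = 15 full weeks with remainder 2, so 15 more Wednesdays after the first → 16.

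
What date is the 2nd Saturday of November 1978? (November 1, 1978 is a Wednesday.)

November 1978 begins on a Wednesday, so the first Saturday is November 4 (3 days later).
The 2nd Saturday is 1 weeks later: 4 + 7 = 11.

11 November 1978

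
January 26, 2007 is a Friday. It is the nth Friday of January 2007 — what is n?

Day 26 falls in week ⌈26/7⌉ of the month.
Days 1–7 hold the 1st Friday, 8–14 the 2nd, 15–21 the 3rd, 22–28 the 4th, 29–31 the 5th.
26 is in the range for the 4th.

4th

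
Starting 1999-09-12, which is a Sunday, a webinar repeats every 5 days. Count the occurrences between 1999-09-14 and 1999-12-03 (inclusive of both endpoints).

Occurrences land 5·i days after 1999-09-12 for i = 0, 1, 2, …
1999-09-14 is 2 days after the start; 2 ÷ 5 = 0 remainder 2; since the remainder is 2, round up to i = 1. First occurrence in the window: #2 on 1999-09-17 (1×5 = 5 days in).
1999-12-03 is 82 days after the start; 82 ÷ 5 = 16 remainder 2. Last occurrence in the window: #17 on 1999-12-01.
Occurrences #2 through #17: 16 in total.

16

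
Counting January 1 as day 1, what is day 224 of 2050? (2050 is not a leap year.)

12 August 2050

January has 31 days (224 − 31 = 193 remain).
February has 28 days (193 − 28 = 165 remain).
March has 31 days (165 − 31 = 134 remain).
April has 30 days (134 − 30 = 104 remain).
May has 31 days (104 − 31 = 73 remain).
June has 30 days (73 − 30 = 43 remain).
July has 31 days (43 − 31 = 12 remain).
12 into August → August 12.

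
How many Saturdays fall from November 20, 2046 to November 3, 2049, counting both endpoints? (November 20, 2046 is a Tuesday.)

154

November 20, 2046 is a Tuesday; the first Saturday on or after it is November 24, 2046 (4 days later).
From November 24, 2046 to November 3, 2049: 37 + 365 + 366 + 307 = 1075 days (rest of 2046, 2047, 2048, to November 3, 2049 in 2049).
1075 ÷ 7 = 153 full weeks with remainder 4, so 153 more Saturdays after the first → 154.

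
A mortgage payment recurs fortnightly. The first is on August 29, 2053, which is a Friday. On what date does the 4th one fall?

October 10, 2053

The 4th occurrence is 3 intervals after the first: 3 × 14 = 42 days after August 29, 2053.
August has 31 days — 2 days to the end of August leaves 40.
September has 30 days (10 left).
10 days into October → October 10, 2053.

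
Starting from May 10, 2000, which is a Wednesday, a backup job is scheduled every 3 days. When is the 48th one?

Sep 28, 2000

The 48th occurrence is 47 intervals after the first: 47 × 3 = 141 days after May 10, 2000.
May has 31 days — 21 days to the end of May leaves 120.
Jun has 30 days (90 left).
Jul has 31 days (59 left).
Aug has 31 days (28 left).
28 days into Sep → Sep 28, 2000.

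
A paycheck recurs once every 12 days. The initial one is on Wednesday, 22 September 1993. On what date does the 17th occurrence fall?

The 17th occurrence is 16 intervals after the first: 16 × 12 = 192 days after 22 September 1993.
September has 30 days — 8 days to the end of September leaves 184.
October has 31 days (153 left).
November has 30 days (123 left).
December has 31 days (92 left).
January has 31 days (61 left).
February has 28 days (33 left).
March has 31 days (2 left).
2 days into April → 2 April 1994.

2 April 1994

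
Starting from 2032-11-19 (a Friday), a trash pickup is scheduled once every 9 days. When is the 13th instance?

The 13th occurrence is 12 intervals after the first: 12 × 9 = 108 days after 2032-11-19.
November has 30 days — 11 days to the end of November leaves 97.
December has 31 days (66 left).
January has 31 days (35 left).
February has 28 days (7 left).
7 days into March → 2033-03-07.

2033-03-07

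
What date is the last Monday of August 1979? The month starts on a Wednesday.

1979-08-27

August 1979 begins on a Wednesday, so the first Monday is August 6 (5 days later).
August 1979 has 31 days. Adding weeks: 6, 13, 20, 27 — the last one ≤ 31 is the 27th.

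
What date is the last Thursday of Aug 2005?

Aug 2005 begins on a Monday, so the first Thursday is Aug 4 (3 days later).
Aug 2005 has 31 days. Adding weeks: 4, 11, 18, 25 — the last one ≤ 31 is the 25th.

Aug 25, 2005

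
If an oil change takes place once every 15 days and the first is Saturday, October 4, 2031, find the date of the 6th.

The 6th occurrence is 5 intervals after the first: 5 × 15 = 75 days after October 4, 2031.
October has 31 days — 27 days to the end of October leaves 48.
November has 30 days (18 left).
18 days into December → December 18, 2031.

December 18, 2031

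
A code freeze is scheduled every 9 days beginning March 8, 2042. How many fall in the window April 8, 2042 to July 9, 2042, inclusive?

Occurrences land 9·i days after March 8, 2042 for i = 0, 1, 2, …
April 8, 2042 is 31 days after the start; 31 ÷ 9 = 3 remainder 4; since the remainder is 4, round up to i = 4. First occurrence in the window: #5 on April 13, 2042 (4×9 = 36 days in).
July 9, 2042 is 123 days after the start; 123 ÷ 9 = 13 remainder 6. Last occurrence in the window: #14 on July 3, 2042.
Occurrences #5 through #14: 10 in total.

10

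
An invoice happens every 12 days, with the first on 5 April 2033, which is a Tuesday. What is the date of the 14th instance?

The 14th occurrence is 13 intervals after the first: 13 × 12 = 156 days after 5 April 2033.
April has 30 days — 25 days to the end of April leaves 131.
May has 31 days (100 left).
June has 30 days (70 left).
July has 31 days (39 left).
August has 31 days (8 left).
8 days into September → 8 September 2033.

8 September 2033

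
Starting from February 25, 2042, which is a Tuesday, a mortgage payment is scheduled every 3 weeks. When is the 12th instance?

October 14, 2042

The 12th occurrence is 11 intervals after the first: 11 × 21 = 231 days after February 25, 2042.
February has 28 days — 3 days to the end of February leaves 228.
March has 31 days (197 left).
April has 30 days (167 left).
May has 31 days (136 left).
June has 30 days (106 left).
July has 31 days (75 left).
August has 31 days (44 left).
September has 30 days (14 left).
14 days into October → October 14, 2042.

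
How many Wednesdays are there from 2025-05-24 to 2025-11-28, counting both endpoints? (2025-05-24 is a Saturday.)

2025-05-24 is a Saturday; the first Wednesday on or after it is 2025-05-28 (4 days later).
From 2025-05-28 to 2025-11-28: 3 + 30 + 31 + 31 + 30 + 31 + 28 = 184 days (rest of May, June, July, August, September, October, November).
184 ÷ 7 = 26 full weeks with remainder 2, so 26 more Wednesdays after the first → 27.

27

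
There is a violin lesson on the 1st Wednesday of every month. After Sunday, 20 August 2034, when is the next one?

August 2034 starts on a Tuesday, so its 1st Wednesday is 2 August 2034 (1 day in).
That is not after 20 August 2034, so look at September 2034.
September 2034 starts on a Friday, so its 1st Wednesday is 6 September 2034 (5 days in).

6 September 2034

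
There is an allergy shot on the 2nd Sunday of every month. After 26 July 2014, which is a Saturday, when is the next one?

July 2014 starts on a Tuesday; its first Sunday is the 6th, so the 2nd Sunday is the 13th — 13 July 2014.
That is not after 26 July 2014, so look at August 2014.
August 2014 starts on a Friday; its first Sunday is the 3rd, so the 2nd Sunday is the 10th — 10 August 2014.

10 August 2014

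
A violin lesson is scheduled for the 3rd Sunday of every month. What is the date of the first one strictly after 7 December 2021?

December 2021 starts on a Wednesday; its first Sunday is the 5th, so the 3rd Sunday is the 19th — 19 December 2021.
19 December 2021 is after 7 December 2021, so that is the next one.

19 December 2021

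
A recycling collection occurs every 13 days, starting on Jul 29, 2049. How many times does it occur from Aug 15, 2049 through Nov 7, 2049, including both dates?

Occurrences land 13·i days after Jul 29, 2049 for i = 0, 1, 2, …
Aug 15, 2049 is 17 days after the start; 17 ÷ 13 = 1 remainder 4; since the remainder is 4, round up to i = 2. First occurrence in the window: #3 on Aug 24, 2049 (2×13 = 26 days in).
Nov 7, 2049 is 101 days after the start; 101 ÷ 13 = 7 remainder 10. Last occurrence in the window: #8 on Oct 28, 2049.
Occurrences #3 through #8: 6 in total.

6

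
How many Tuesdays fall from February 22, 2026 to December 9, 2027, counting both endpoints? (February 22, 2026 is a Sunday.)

February 22, 2026 is a Sunday; the first Tuesday on or after it is February 24, 2026 (2 days later).
From February 24, 2026 to December 9, 2027: 310 + 343 = 653 days (rest of 2026, to December 9, 2027 in 2027).
653 ÷ 7 = 93 full weeks with remainder 2, so 93 more Tuesdays after the first → 94.

94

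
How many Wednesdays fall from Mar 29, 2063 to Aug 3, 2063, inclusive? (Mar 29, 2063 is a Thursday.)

18

Mar 29, 2063 is a Thursday; the first Wednesday on or after it is Apr 4, 2063 (6 days later).
From Apr 4, 2063 to Aug 3, 2063: 26 + 31 + 30 + 31 + 3 = 121 days (rest of Apr, May, Jun, Jul, Aug).
121 ÷ 7 = 17 full weeks with remainder 2, so 17 more Wednesdays after the first → 18.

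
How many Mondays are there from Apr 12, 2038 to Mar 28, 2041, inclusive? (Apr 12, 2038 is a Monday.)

155

Apr 12, 2038 is a Monday; the first Monday on or after it is Apr 12, 2038.
From Apr 12, 2038 to Mar 28, 2041: 263 + 365 + 366 + 87 = 1081 days (rest of 2038, 2039, 2040, to Mar 28, 2041 in 2041).
1081 ÷ 7 = 154 full weeks with remainder 3, so 154 more Mondays after the first → 155.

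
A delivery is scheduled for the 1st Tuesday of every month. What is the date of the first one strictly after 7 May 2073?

May 2073 starts on a Monday, so its 1st Tuesday is 2 May 2073 (1 day in).
That is not after 7 May 2073, so look at June 2073.
June 2073 starts on a Thursday, so its 1st Tuesday is 6 June 2073 (5 days in).

6 June 2073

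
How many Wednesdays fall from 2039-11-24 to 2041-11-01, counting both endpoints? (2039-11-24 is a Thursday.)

101

2039-11-24 is a Thursday; the first Wednesday on or after it is 2039-11-30 (6 days later).
From 2039-11-30 to 2041-11-01: 31 + 366 + 305 = 702 days (rest of 2039, 2040, to 2041-11-01 in 2041).
702 ÷ 7 = 100 full weeks with remainder 2, so 100 more Wednesdays after the first → 101.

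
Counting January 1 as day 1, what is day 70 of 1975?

January has 31 days (70 − 31 = 39 remain).
February has 28 days (39 − 28 = 11 remain).
11 into March → March 11.

1975-03-11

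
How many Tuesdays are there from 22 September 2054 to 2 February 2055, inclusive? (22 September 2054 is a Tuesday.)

22 September 2054 is a Tuesday; the first Tuesday on or after it is 22 September 2054.
From 22 September 2054 to 2 February 2055: 8 + 31 + 30 + 31 + 31 + 2 = 133 days (rest of September, October, November, December, January, February).
133 ÷ 7 = 19 full weeks with remainder 0, so 19 more Tuesdays after the first → 20.

20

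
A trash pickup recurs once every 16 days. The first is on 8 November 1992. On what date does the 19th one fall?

The 19th occurrence is 18 intervals after the first: 18 × 16 = 288 days after 8 November 1992.
November has 30 days — 22 days to the end of November leaves 266.
December has 31 days (235 left).
January has 31 days (204 left).
February has 28 days (176 left).
March has 31 days (145 left).
April has 30 days (115 left).
May has 31 days (84 left).
June has 30 days (54 left).
July has 31 days (23 left).
23 days into August → 23 August 1993.

23 August 1993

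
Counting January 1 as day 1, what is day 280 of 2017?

Oct 7, 2017

Jan has 31 days (280 − 31 = 249 remain).
Feb has 28 days (249 − 28 = 221 remain).
Mar has 31 days (221 − 31 = 190 remain).
Apr has 30 days (190 − 30 = 160 remain).
May has 31 days (160 − 31 = 129 remain).
Jun has 30 days (129 − 30 = 99 remain).
Jul has 31 days (99 − 31 = 68 remain).
Aug has 31 days (68 − 31 = 37 remain).
Sep has 30 days (37 − 30 = 7 remain).
7 into Oct → Oct 7.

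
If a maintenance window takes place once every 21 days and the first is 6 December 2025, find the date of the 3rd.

The 3rd occurrence is 2 intervals after the first: 2 × 21 = 42 days after 6 December 2025.
December has 31 days — 25 days to the end of December leaves 17.
17 days into January → 17 January 2026.

17 January 2026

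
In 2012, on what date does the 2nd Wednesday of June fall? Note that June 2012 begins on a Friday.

2012-06-13

June 2012 begins on a Friday, so the first Wednesday is June 6 (5 days later).
The 2nd Wednesday is 1 weeks later: 6 + 7 = 13.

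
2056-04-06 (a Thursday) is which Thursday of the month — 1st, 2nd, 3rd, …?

1st

Day 6 falls in week ⌈6/7⌉ of the month.
Days 1–7 hold the 1st Thursday, 8–14 the 2nd, 15–21 the 3rd, 22–28 the 4th, 29–31 the 5th.
6 is in the range for the 1st.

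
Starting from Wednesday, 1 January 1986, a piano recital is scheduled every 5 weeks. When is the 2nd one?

The 2nd occurrence is 1 interval after the first: 1 × 35 = 35 days after 1 January 1986.
January has 31 days — 30 days to the end of January leaves 5.
5 days into February → 5 February 1986.

5 February 1986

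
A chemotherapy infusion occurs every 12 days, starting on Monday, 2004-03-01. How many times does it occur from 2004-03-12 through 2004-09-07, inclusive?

15

Occurrences land 12·i days after 2004-03-01 for i = 0, 1, 2, …
2004-03-12 is 11 days after the start; 11 ÷ 12 = 0 remainder 11; since the remainder is 11, round up to i = 1. First occurrence in the window: #2 on 2004-03-13 (1×12 = 12 days in).
2004-09-07 is 190 days after the start; 190 ÷ 12 = 15 remainder 10. Last occurrence in the window: #16 on 2004-08-28.
Occurrences #2 through #16: 15 in total.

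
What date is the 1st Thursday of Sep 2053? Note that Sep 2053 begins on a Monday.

Sep 4, 2053

Sep 2053 begins on a Monday, so the first Thursday is Sep 4 (3 days later).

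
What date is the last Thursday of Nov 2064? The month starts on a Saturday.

Nov 27, 2064

Nov 2064 begins on a Saturday, so the first Thursday is Nov 6 (5 days later).
Nov 2064 has 30 days. Adding weeks: 6, 13, 20, 27 — the last one ≤ 30 is the 27th.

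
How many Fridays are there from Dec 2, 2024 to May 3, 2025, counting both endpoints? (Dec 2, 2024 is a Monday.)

Dec 2, 2024 is a Monday; the first Friday on or after it is Dec 6, 2024 (4 days later).
From Dec 6, 2024 to May 3, 2025: 25 + 31 + 28 + 31 + 30 + 3 = 148 days (rest of Dec, Jan, Feb, Mar, Apr, May).
148 ÷ 7 = 21 full weeks with remainder 1, so 21 more Fridays after the first → 22.

22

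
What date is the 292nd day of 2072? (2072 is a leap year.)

2072-10-18

January has 31 days (292 − 31 = 261 remain).
February has 29 days (261 − 29 = 232 remain).
March has 31 days (232 − 31 = 201 remain).
April has 30 days (201 − 30 = 171 remain).
May has 31 days (171 − 31 = 140 remain).
June has 30 days (140 − 30 = 110 remain).
July has 31 days (110 − 31 = 79 remain).
August has 31 days (79 − 31 = 48 remain).
September has 30 days (48 − 30 = 18 remain).
18 into October → October 18.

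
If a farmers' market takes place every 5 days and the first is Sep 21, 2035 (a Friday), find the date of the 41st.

Apr 8, 2036

The 41st occurrence is 40 intervals after the first: 40 × 5 = 200 days after Sep 21, 2035.
Sep has 30 days — 9 days to the end of Sep leaves 191.
Oct has 31 days (160 left).
Nov has 30 days (130 left).
Dec has 31 days (99 left).
Jan has 31 days (68 left).
Feb has 29 days (39 left).
Mar has 31 days (8 left).
8 days into Apr → Apr 8, 2036.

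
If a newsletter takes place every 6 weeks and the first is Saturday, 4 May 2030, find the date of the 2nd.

15 June 2030

The 2nd occurrence is 1 interval after the first: 1 × 42 = 42 days after 4 May 2030.
May has 31 days — 27 days to the end of May leaves 15.
15 days into June → 15 June 2030.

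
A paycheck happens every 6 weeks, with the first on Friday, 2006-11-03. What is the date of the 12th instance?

The 12th occurrence is 11 intervals after the first: 11 × 42 = 462 days after 2006-11-03.
November has 30 days — 27 days to the end of November leaves 435.
From end of November to end of 2006 is 31 days (404 left).
2007 has 365 days (39 left).
January has 31 days (8 left).
8 days into February → 2008-02-08.

2008-02-08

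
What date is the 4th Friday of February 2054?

February 2054 begins on a Sunday, so the first Friday is February 6 (5 days later).
The 4th Friday is 3 weeks later: 6 + 21 = 27.

February 27, 2054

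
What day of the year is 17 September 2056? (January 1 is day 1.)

Days in months before September: 31 + 29 + 31 + 30 + 31 + 30 + 31 + 31 = 244.
Plus 17 days into September → day 261.

261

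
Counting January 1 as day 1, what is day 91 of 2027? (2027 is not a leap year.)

January has 31 days (91 − 31 = 60 remain).
February has 28 days (60 − 28 = 32 remain).
March has 31 days (32 − 31 = 1 remain).
1 into April → April 1.

April 1, 2027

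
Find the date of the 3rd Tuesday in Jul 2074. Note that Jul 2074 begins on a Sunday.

Jul 2074 begins on a Sunday, so the first Tuesday is Jul 3 (2 days later).
The 3rd Tuesday is 2 weeks later: 3 + 14 = 17.

Jul 17, 2074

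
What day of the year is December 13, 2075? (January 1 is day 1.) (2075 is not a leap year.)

347

Days in months before December: 31 + 28 + 31 + 30 + 31 + 30 + 31 + 31 + 30 + 31 + 30 = 334.
Plus 13 days into December → day 347.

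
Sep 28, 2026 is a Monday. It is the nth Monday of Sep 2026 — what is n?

4th

Day 28 falls in week ⌈28/7⌉ of the month.
Days 1–7 hold the 1st Monday, 8–14 the 2nd, 15–21 the 3rd, 22–28 the 4th, 29–31 the 5th.
28 is in the range for the 4th.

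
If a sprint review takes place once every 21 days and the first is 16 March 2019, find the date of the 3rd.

The 3rd occurrence is 2 intervals after the first: 2 × 21 = 42 days after 16 March 2019.
March has 31 days — 15 days to the end of March leaves 27.
27 days into April → 27 April 2019.

27 April 2019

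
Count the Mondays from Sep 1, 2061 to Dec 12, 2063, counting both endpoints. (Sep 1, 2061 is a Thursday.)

Sep 1, 2061 is a Thursday; the first Monday on or after it is Sep 5, 2061 (4 days later).
From Sep 5, 2061 to Dec 12, 2063: 117 + 365 + 346 = 828 days (rest of 2061, 2062, to Dec 12, 2063 in 2063).
828 ÷ 7 = 118 full weeks with remainder 2, so 118 more Mondays after the first → 119.

119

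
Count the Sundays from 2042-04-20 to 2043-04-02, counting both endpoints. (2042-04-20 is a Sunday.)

2042-04-20 is a Sunday; the first Sunday on or after it is 2042-04-20.
From 2042-04-20 to 2043-04-02: 255 + 92 = 347 days (rest of 2042, to 2043-04-02 in 2043).
347 ÷ 7 = 49 full weeks with remainder 4, so 49 more Sundays after the first → 50.

50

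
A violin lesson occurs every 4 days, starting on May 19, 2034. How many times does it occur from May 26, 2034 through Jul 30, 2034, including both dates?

17

Occurrences land 4·i days after May 19, 2034 for i = 0, 1, 2, …
May 26, 2034 is 7 days after the start; 7 ÷ 4 = 1 remainder 3; since the remainder is 3, round up to i = 2. First occurrence in the window: #3 on May 27, 2034 (2×4 = 8 days in).
Jul 30, 2034 is 72 days after the start; 72 ÷ 4 = 18 remainder 0. Last occurrence in the window: #19 on Jul 30, 2034.
Occurrences #3 through #19: 17 in total.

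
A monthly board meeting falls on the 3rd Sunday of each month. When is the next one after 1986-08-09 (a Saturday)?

August 1986 starts on a Friday; its first Sunday is the 3rd, so the 3rd Sunday is the 17th — 1986-08-17.
1986-08-17 is after 1986-08-09, so that is the next one.

1986-08-17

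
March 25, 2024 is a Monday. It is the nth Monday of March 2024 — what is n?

Day 25 falls in week ⌈25/7⌉ of the month.
Days 1–7 hold the 1st Monday, 8–14 the 2nd, 15–21 the 3rd, 22–28 the 4th, 29–31 the 5th.
25 is in the range for the 4th.

4th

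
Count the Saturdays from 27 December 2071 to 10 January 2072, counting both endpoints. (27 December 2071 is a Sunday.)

27 December 2071 is a Sunday; the first Saturday on or after it is 2 January 2072 (6 days later).
From 2 January 2072 to 10 January 2072 is 10 − 2 = 8 days.
8 ÷ 7 = 1 full weeks with remainder 1, so 1 more Saturdays after the first → 2.

2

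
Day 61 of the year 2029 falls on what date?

January has 31 days (61 − 31 = 30 remain).
February has 28 days (30 − 28 = 2 remain).
2 into March → March 2.

2029-03-02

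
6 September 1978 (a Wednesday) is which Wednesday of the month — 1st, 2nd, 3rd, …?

1st

Day 6 falls in week ⌈6/7⌉ of the month.
Days 1–7 hold the 1st Wednesday, 8–14 the 2nd, 15–21 the 3rd, 22–28 the 4th, 29–31 the 5th.
6 is in the range for the 1st.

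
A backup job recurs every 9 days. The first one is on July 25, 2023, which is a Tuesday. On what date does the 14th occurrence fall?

November 19, 2023

The 14th occurrence is 13 intervals after the first: 13 × 9 = 117 days after July 25, 2023.
July has 31 days — 6 days to the end of July leaves 111.
August has 31 days (80 left).
September has 30 days (50 left).
October has 31 days (19 left).
19 days into November → November 19, 2023.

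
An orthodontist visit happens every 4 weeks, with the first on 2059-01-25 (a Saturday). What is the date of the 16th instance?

2060-03-20

The 16th occurrence is 15 intervals after the first: 15 × 28 = 420 days after 2059-01-25.
January has 31 days — 6 days to the end of January leaves 414.
From end of January to end of 2059 is 334 days (80 left).
January has 31 days (49 left).
February has 29 days (20 left).
20 days into March → 2060-03-20.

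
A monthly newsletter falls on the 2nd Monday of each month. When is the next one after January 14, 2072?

January 2072 starts on a Friday; its first Monday is the 4th, so the 2nd Monday is the 11th — January 11, 2072.
That is not after January 14, 2072, so look at February 2072.
February 2072 starts on a Monday; its first Monday is the 1st, so the 2nd Monday is the 8th — February 8, 2072.

February 8, 2072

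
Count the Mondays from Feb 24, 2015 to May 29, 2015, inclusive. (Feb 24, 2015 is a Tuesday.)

13

Feb 24, 2015 is a Tuesday; the first Monday on or after it is Mar 2, 2015 (6 days later).
From Mar 2, 2015 to May 29, 2015: 29 + 30 + 29 = 88 days (rest of Mar, Apr, May).
88 ÷ 7 = 12 full weeks with remainder 4, so 12 more Mondays after the first → 13.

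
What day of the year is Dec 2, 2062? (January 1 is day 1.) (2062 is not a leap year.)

Days in months before Dec: 31 + 28 + 31 + 30 + 31 + 30 + 31 + 31 + 30 + 31 + 30 = 334.
Plus 2 days into Dec → day 336.

336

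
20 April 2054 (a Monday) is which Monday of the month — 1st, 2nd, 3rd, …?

3rd

Day 20 falls in week ⌈20/7⌉ of the month.
Days 1–7 hold the 1st Monday, 8–14 the 2nd, 15–21 the 3rd, 22–28 the 4th, 29–31 the 5th.
20 is in the range for the 3rd.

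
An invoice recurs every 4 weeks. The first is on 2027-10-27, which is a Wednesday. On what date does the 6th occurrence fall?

2028-03-15

The 6th occurrence is 5 intervals after the first: 5 × 28 = 140 days after 2027-10-27.
October has 31 days — 4 days to the end of October leaves 136.
November has 30 days (106 left).
December has 31 days (75 left).
January has 31 days (44 left).
February has 29 days (15 left).
15 days into March → 2028-03-15.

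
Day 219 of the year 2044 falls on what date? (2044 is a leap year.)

Jan has 31 days (219 − 31 = 188 remain).
Feb has 29 days (188 − 29 = 159 remain).
Mar has 31 days (159 − 31 = 128 remain).
Apr has 30 days (128 − 30 = 98 remain).
May has 31 days (98 − 31 = 67 remain).
Jun has 30 days (67 − 30 = 37 remain).
Jul has 31 days (37 − 31 = 6 remain).
6 into Aug → Aug 6.

Aug 6, 2044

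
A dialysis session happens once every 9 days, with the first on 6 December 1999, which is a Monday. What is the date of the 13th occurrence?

The 13th occurrence is 12 intervals after the first: 12 × 9 = 108 days after 6 December 1999.
December has 31 days — 25 days to the end of December leaves 83.
January has 31 days (52 left).
February has 29 days (23 left).
23 days into March → 23 March 2000.

23 March 2000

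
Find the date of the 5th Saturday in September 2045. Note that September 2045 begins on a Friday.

September 30, 2045

September 2045 begins on a Friday, so the first Saturday is September 2 (1 day later).
The 5th Saturday is 4 weeks later: 2 + 28 = 30.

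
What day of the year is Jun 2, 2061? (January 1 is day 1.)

153

Days in months before Jun: 31 + 28 + 31 + 30 + 31 = 151.
Plus 2 days into Jun → day 153.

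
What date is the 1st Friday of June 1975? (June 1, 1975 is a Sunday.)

6 June 1975

June 1975 begins on a Sunday, so the first Friday is June 6 (5 days later).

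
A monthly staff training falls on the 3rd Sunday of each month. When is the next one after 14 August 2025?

17 August 2025

August 2025 starts on a Friday; its first Sunday is the 3rd, so the 3rd Sunday is the 17th — 17 August 2025.
17 August 2025 is after 14 August 2025, so that is the next one.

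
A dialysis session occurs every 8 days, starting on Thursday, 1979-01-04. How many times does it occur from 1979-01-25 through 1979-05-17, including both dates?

14

Occurrences land 8·i days after 1979-01-04 for i = 0, 1, 2, …
1979-01-25 is 21 days after the start; 21 ÷ 8 = 2 remainder 5; since the remainder is 5, round up to i = 3. First occurrence in the window: #4 on 1979-01-28 (3×8 = 24 days in).
1979-05-17 is 133 days after the start; 133 ÷ 8 = 16 remainder 5. Last occurrence in the window: #17 on 1979-05-12.
Occurrences #4 through #17: 14 in total.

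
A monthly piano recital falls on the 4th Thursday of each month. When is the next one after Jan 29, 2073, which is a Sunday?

Feb 23, 2073

Jan 2073 starts on a Sunday; its first Thursday is the 5th, so the 4th Thursday is the 26th — Jan 26, 2073.
That is not after Jan 29, 2073, so look at Feb 2073.
Feb 2073 starts on a Wednesday; its first Thursday is the 2nd, so the 4th Thursday is the 23rd — Feb 23, 2073.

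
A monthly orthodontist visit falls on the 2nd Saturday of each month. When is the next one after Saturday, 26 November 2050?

November 2050 starts on a Tuesday; its first Saturday is the 5th, so the 2nd Saturday is the 12th — 12 November 2050.
That is not after 26 November 2050, so look at December 2050.
December 2050 starts on a Thursday; its first Saturday is the 3rd, so the 2nd Saturday is the 10th — 10 December 2050.

10 December 2050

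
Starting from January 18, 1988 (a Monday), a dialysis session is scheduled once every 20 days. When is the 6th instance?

April 27, 1988

The 6th occurrence is 5 intervals after the first: 5 × 20 = 100 days after January 18, 1988.
January has 31 days — 13 days to the end of January leaves 87.
February has 29 days (58 left).
March has 31 days (27 left).
27 days into April → April 27, 1988.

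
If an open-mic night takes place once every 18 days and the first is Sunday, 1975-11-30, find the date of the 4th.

1976-01-23

The 4th occurrence is 3 intervals after the first: 3 × 18 = 54 days after 1975-11-30.
November has 30 days — 0 days to the end of November leaves 54.
December has 31 days (23 left).
23 days into January → 1976-01-23.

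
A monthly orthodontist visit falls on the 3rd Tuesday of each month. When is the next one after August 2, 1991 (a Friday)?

August 20, 1991

August 1991 starts on a Thursday; its first Tuesday is the 6th, so the 3rd Tuesday is the 20th — August 20, 1991.
August 20, 1991 is after August 2, 1991, so that is the next one.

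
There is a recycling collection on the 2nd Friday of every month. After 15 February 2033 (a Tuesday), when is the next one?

February 2033 starts on a Tuesday; its first Friday is the 4th, so the 2nd Friday is the 11th — 11 February 2033.
That is not after 15 February 2033, so look at March 2033.
March 2033 starts on a Tuesday; its first Friday is the 4th, so the 2nd Friday is the 11th — 11 March 2033.

11 March 2033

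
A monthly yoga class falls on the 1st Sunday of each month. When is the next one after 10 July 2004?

July 2004 starts on a Thursday, so its 1st Sunday is 4 July 2004 (3 days in).
That is not after 10 July 2004, so look at August 2004.
August 2004 starts on a Sunday, so its 1st Sunday is 1 August 2004.

1 August 2004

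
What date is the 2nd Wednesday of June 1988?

1988-06-08

June 1988 begins on a Wednesday, so the first Wednesday is June 1.
The 2nd Wednesday is 1 weeks later: 1 + 7 = 8.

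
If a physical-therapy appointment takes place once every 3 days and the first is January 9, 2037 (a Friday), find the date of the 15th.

February 20, 2037

The 15th occurrence is 14 intervals after the first: 14 × 3 = 42 days after January 9, 2037.
January has 31 days — 22 days to the end of January leaves 20.
20 days into February → February 20, 2037.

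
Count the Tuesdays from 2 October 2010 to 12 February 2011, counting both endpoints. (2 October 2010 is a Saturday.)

2 October 2010 is a Saturday; the first Tuesday on or after it is 5 October 2010 (3 days later).
From 5 October 2010 to 12 February 2011: 26 + 30 + 31 + 31 + 12 = 130 days (rest of October, November, December, January, February).
130 ÷ 7 = 18 full weeks with remainder 4, so 18 more Tuesdays after the first → 19.

19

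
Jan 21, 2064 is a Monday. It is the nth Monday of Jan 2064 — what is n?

Day 21 falls in week ⌈21/7⌉ of the month.
Days 1–7 hold the 1st Monday, 8–14 the 2nd, 15–21 the 3rd, 22–28 the 4th, 29–31 the 5th.
21 is in the range for the 3rd.

3rd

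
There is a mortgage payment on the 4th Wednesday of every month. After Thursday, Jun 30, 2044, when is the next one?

Jun 2044 starts on a Wednesday; its first Wednesday is the 1st, so the 4th Wednesday is the 22nd — Jun 22, 2044.
That is not after Jun 30, 2044, so look at Jul 2044.
Jul 2044 starts on a Friday; its first Wednesday is the 6th, so the 4th Wednesday is the 27th — Jul 27, 2044.

Jul 27, 2044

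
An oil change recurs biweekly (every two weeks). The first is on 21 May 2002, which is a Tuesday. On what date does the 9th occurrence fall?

The 9th occurrence is 8 intervals after the first: 8 × 14 = 112 days after 21 May 2002.
May has 31 days — 10 days to the end of May leaves 102.
June has 30 days (72 left).
July has 31 days (41 left).
August has 31 days (10 left).
10 days into September → 10 September 2002.

10 September 2002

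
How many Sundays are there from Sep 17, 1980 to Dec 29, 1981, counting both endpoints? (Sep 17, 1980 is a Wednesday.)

67

Sep 17, 1980 is a Wednesday; the first Sunday on or after it is Sep 21, 1980 (4 days later).
From Sep 21, 1980 to Dec 29, 1981: 101 + 363 = 464 days (rest of 1980, to Dec 29, 1981 in 1981).
464 ÷ 7 = 66 full weeks with remainder 2, so 66 more Sundays after the first → 67.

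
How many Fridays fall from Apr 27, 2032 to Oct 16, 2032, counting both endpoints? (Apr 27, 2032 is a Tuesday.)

Apr 27, 2032 is a Tuesday; the first Friday on or after it is Apr 30, 2032 (3 days later).
From Apr 30, 2032 to Oct 16, 2032: 0 + 31 + 30 + 31 + 31 + 30 + 16 = 169 days (rest of Apr, May, Jun, Jul, Aug, Sep, Oct).
169 ÷ 7 = 24 full weeks with remainder 1, so 24 more Fridays after the first → 25.

25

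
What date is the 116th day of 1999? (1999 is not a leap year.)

26 April 1999

January has 31 days (116 − 31 = 85 remain).
February has 28 days (85 − 28 = 57 remain).
March has 31 days (57 − 31 = 26 remain).
26 into April → April 26.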